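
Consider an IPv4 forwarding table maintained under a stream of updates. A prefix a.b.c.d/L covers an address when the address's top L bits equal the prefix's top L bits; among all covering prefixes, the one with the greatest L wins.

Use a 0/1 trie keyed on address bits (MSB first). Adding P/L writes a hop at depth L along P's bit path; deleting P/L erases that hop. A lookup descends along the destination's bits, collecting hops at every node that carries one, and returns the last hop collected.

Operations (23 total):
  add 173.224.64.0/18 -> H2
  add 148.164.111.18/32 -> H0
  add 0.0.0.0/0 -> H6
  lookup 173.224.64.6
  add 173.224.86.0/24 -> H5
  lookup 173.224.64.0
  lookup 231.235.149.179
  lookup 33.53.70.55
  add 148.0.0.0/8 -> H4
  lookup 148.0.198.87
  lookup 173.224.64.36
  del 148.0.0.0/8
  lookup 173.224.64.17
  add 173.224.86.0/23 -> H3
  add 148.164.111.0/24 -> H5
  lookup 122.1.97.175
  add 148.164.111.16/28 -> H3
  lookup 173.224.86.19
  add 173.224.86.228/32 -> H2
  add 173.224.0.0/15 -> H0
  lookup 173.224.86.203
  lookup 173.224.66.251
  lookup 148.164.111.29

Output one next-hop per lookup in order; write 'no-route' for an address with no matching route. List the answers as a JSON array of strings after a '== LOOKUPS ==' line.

Trace:
  + 173.224.64.0/18 (H2) depth=18
  + 148.164.111.18/32 (H0) depth=32
  + 0.0.0.0/0 (H6) depth=0
  lookup 173.224.64.6: bits 101011011110000001 walk d0:H6→d1:-→d2:-→d3:-→d4:-→d5:-→d6:-→d7:-→d8:-→d9:-→d10:-→d11:-→d12:-→d13:-→d14:-→d15:-→d16:-→d17:-→d18:H2 -> H2
  + 173.224.86.0/24 (H5) depth=24
  lookup 173.224.64.0: bits 1010110111100000010 walk d0:H6→d1:-→d2:-→d3:-→d4:-→d5:-→d6:-→d7:-→d8:-→d9:-→d10:-→d11:-→d12:-→d13:-→d14:-→d15:-→d16:-→d17:-→d18:H2→d19:- -> H2
  lookup 231.235.149.179: bits 1 walk d0:H6→d1:- -> H6
  lookup 33.53.70.55: bits ε walk d0:H6 -> H6
  + 148.0.0.0/8 (H4) depth=8
  lookup 148.0.198.87: bits 10010100 walk d0:H6→d1:-→d2:-→d3:-→d4:-→d5:-→d6:-→d7:-→d8:H4 -> H4
  lookup 173.224.64.36: bits 1010110111100000010 walk d0:H6→d1:-→d2:-→d3:-→d4:-→d5:-→d6:-→d7:-→d8:-→d9:-→d10:-→d11:-→d12:-→d13:-→d14:-→d15:-→d16:-→d17:-→d18:H2→d19:- -> H2
  del 148.0.0.0/8 (clear depth 8)
  lookup 173.224.64.17: bits 1010110111100000010 walk d0:H6→d1:-→d2:-→d3:-→d4:-→d5:-→d6:-→d7:-→d8:-→d9:-→d10:-→d11:-→d12:-→d13:-→d14:-→d15:-→d16:-→d17:-→d18:H2→d19:- -> H2
  + 173.224.86.0/23 (H3) depth=23
  + 148.164.111.0/24 (H5) depth=24
  lookup 122.1.97.175: bits ε walk d0:H6 -> H6
  + 148.164.111.16/28 (H3) depth=28
  lookup 173.224.86.19: bits 101011011110000001010110 walk d0:H6→d1:-→d2:-→d3:-→d4:-→d5:-→d6:-→d7:-→d8:-→d9:-→d10:-→d11:-→d12:-→d13:-→d14:-→d15:-→d16:-→d17:-→d18:H2→d19:-→d20:-→d21:-→d22:-→d23:H3→d24:H5 -> H5
  + 173.224.86.228/32 (H2) depth=32
  + 173.224.0.0/15 (H0) depth=15
  lookup 173.224.86.203: bits 10101101111000000101011011 walk d0:H6→d1:-→d2:-→d3:-→d4:-→d5:-→d6:-→d7:-→d8:-→d9:-→d10:-→d11:-→d12:-→d13:-→d14:-→d15:H0→d16:-→d17:-→d18:H2→d19:-→d20:-→d21:-→d22:-→d23:H3→d24:H5→d25:-→d26:- -> H5
  lookup 173.224.66.251: bits 1010110111100000010 walk d0:H6→d1:-→d2:-→d3:-→d4:-→d5:-→d6:-→d7:-→d8:-→d9:-→d10:-→d11:-→d12:-→d13:-→d14:-→d15:H0→d16:-→d17:-→d18:H2→d19:- -> H2
  lookup 148.164.111.29: bits 1001010010100100011011110001 walk d0:H6→d1:-→d2:-→d3:-→d4:-→d5:-→d6:-→d7:-→d8:-→d9:-→d10:-→d11:-→d12:-→d13:-→d14:-→d15:-→d16:-→d17:-→d18:-→d19:-→d20:-→d21:-→d22:-→d23:-→d24:H5→d25:-→d26:-→d27:-→d28:H3 -> H3

== LOOKUPS ==
["H2","H2","H6","H6","H4","H2","H2","H6","H5","H5","H2","H3"]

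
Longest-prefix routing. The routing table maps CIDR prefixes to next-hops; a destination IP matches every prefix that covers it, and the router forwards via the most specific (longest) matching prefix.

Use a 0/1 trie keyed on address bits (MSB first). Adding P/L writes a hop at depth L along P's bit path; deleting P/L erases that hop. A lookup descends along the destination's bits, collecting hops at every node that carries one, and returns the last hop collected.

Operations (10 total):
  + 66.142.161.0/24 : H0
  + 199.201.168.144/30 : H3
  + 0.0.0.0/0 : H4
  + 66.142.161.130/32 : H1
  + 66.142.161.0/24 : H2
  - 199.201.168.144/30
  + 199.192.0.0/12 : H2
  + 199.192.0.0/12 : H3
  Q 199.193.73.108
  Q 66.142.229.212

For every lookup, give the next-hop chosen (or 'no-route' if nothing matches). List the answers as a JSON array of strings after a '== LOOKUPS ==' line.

Process each operation:
  add 66.142.161.0/24 -> H0 at depth 24
  add 199.201.168.144/30 -> H3 at depth 30
  add 0.0.0.0/0 -> H4 at depth 0
  add 66.142.161.130/32 -> H1 at depth 32
  add 66.142.161.0/24 -> H2 at depth 24
  del 199.201.168.144/30 (clear depth 30)
  add 199.192.0.0/12 -> H2 at depth 12
  add 199.192.0.0/12 -> H3 at depth 12
  lookup 199.193.73.108: bits 110001111100 walk d0:H4→d1:-→d2:-→d3:-→d4:-→d5:-→d6:-→d7:-→d8:-→d9:-→d10:-→d11:-→d12:H3 -> H3
  lookup 66.142.229.212: bits 01000010100011101 walk d0:H4→d1:-→d2:-→d3:-→d4:-→d5:-→d6:-→d7:-→d8:-→d9:-→d10:-→d11:-→d12:-→d13:-→d14:-→d15:-→d16:-→d17:- -> H4

== LOOKUPS ==
["H3","H4"]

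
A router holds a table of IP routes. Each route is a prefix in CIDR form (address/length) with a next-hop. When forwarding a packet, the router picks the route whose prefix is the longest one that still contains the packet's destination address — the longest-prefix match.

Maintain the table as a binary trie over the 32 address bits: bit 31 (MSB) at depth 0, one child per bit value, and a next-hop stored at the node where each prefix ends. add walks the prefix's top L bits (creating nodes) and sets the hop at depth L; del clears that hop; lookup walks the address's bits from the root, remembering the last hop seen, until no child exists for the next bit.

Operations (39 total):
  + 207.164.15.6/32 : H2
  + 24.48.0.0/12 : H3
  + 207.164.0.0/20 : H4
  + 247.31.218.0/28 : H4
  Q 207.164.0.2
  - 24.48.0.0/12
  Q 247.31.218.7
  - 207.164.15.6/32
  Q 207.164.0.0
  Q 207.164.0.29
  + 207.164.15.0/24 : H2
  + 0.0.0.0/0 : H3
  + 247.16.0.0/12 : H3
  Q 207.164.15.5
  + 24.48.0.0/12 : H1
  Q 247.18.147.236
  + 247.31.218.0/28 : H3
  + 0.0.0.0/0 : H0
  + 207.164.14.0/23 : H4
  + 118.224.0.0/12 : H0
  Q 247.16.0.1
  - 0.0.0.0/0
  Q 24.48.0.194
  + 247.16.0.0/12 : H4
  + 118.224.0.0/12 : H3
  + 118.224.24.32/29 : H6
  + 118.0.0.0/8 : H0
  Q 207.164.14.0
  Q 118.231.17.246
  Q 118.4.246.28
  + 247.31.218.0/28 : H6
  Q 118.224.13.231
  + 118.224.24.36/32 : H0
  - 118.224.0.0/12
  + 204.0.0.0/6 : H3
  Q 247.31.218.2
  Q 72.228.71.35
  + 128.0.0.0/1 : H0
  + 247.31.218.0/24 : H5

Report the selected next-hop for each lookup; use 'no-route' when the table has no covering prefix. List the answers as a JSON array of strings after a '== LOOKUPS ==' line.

Process each operation:
  + 207.164.15.6/32 (H2) depth=32
  + 24.48.0.0/12 (H3) depth=12
  + 207.164.0.0/20 (H4) depth=20
  + 247.31.218.0/28 (H4) depth=28
  ? 207.164.0.2  path d0:-→d1:-→d2:-→d3:-→d4:-→d5:-→d6:-→d7:-→d8:-→d9:-→d10:-→d11:-→d12:-→d13:-→d14:-→d15:-→d16:-→d17:-→d18:-→d19:-→d20:H4  best=H4
  del 24.48.0.0/12 (clear depth 12)
  ? 247.31.218.7  path d0:-→d1:-→d2:-→d3:-→d4:-→d5:-→d6:-→d7:-→d8:-→d9:-→d10:-→d11:-→d12:-→d13:-→d14:-→d15:-→d16:-→d17:-→d18:-→d19:-→d20:-→d21:-→d22:-→d23:-→d24:-→d25:-→d26:-→d27:-→d28:H4  best=H4
  del 207.164.15.6/32 (clear depth 32)
  ? 207.164.0.0  path d0:-→d1:-→d2:-→d3:-→d4:-→d5:-→d6:-→d7:-→d8:-→d9:-→d10:-→d11:-→d12:-→d13:-→d14:-→d15:-→d16:-→d17:-→d18:-→d19:-→d20:H4  best=H4
  ? 207.164.0.29  path d0:-→d1:-→d2:-→d3:-→d4:-→d5:-→d6:-→d7:-→d8:-→d9:-→d10:-→d11:-→d12:-→d13:-→d14:-→d15:-→d16:-→d17:-→d18:-→d19:-→d20:H4  best=H4
  + 207.164.15.0/24 (H2) depth=24
  + 0.0.0.0/0 (H3) depth=0
  + 247.16.0.0/12 (H3) depth=12
  ? 207.164.15.5  path d0:H3→d1:-→d2:-→d3:-→d4:-→d5:-→d6:-→d7:-→d8:-→d9:-→d10:-→d11:-→d12:-→d13:-→d14:-→d15:-→d16:-→d17:-→d18:-→d19:-→d20:H4→d21:-→d22:-→d23:-→d24:H2→d25:-→d26:-→d27:-→d28:-→d29:-→d30:-  best=H2
  + 24.48.0.0/12 (H1) depth=12
  ? 247.18.147.236  path d0:H3→d1:-→d2:-→d3:-→d4:-→d5:-→d6:-→d7:-→d8:-→d9:-→d10:-→d11:-→d12:H3  best=H3
  + 247.31.218.0/28 (H3) depth=28
  + 0.0.0.0/0 (H0) depth=0
  + 207.164.14.0/23 (H4) depth=23
  + 118.224.0.0/12 (H0) depth=12
  ? 247.16.0.1  path d0:H0→d1:-→d2:-→d3:-→d4:-→d5:-→d6:-→d7:-→d8:-→d9:-→d10:-→d11:-→d12:H3  best=H3
  del 0.0.0.0/0 (clear depth 0)
  ? 24.48.0.194  path d0:-→d1:-→d2:-→d3:-→d4:-→d5:-→d6:-→d7:-→d8:-→d9:-→d10:-→d11:-→d12:H1  best=H1
  + 247.16.0.0/12 (H4) depth=12
  + 118.224.0.0/12 (H3) depth=12
  + 118.224.24.32/29 (H6) depth=29
  + 118.0.0.0/8 (H0) depth=8
  ? 207.164.14.0  path d0:-→d1:-→d2:-→d3:-→d4:-→d5:-→d6:-→d7:-→d8:-→d9:-→d10:-→d11:-→d12:-→d13:-→d14:-→d15:-→d16:-→d17:-→d18:-→d19:-→d20:H4→d21:-→d22:-→d23:H4  best=H4
  ? 118.231.17.246  path d0:-→d1:-→d2:-→d3:-→d4:-→d5:-→d6:-→d7:-→d8:H0→d9:-→d10:-→d11:-→d12:H3→d13:-  best=H3
  ? 118.4.246.28  path d0:-→d1:-→d2:-→d3:-→d4:-→d5:-→d6:-→d7:-→d8:H0  best=H0
  + 247.31.218.0/28 (H6) depth=28
  ? 118.224.13.231  path d0:-→d1:-→d2:-→d3:-→d4:-→d5:-→d6:-→d7:-→d8:H0→d9:-→d10:-→d11:-→d12:H3→d13:-→d14:-→d15:-→d16:-→d17:-→d18:-→d19:-  best=H3
  + 118.224.24.36/32 (H0) depth=32
  del 118.224.0.0/12 (clear depth 12)
  + 204.0.0.0/6 (H3) depth=6
  ? 247.31.218.2  path d0:-→d1:-→d2:-→d3:-→d4:-→d5:-→d6:-→d7:-→d8:-→d9:-→d10:-→d11:-→d12:H4→d13:-→d14:-→d15:-→d16:-→d17:-→d18:-→d19:-→d20:-→d21:-→d22:-→d23:-→d24:-→d25:-→d26:-→d27:-→d28:H6  best=H6
  ? 72.228.71.35  path d0:-→d1:-→d2:-  best=no-route
  + 128.0.0.0/1 (H0) depth=1
  + 247.31.218.0/24 (H5) depth=24

== LOOKUPS ==
["H4","H4","H4","H4","H2","H3","H3","H1","H4","H3","H0","H3","H6","no-route"]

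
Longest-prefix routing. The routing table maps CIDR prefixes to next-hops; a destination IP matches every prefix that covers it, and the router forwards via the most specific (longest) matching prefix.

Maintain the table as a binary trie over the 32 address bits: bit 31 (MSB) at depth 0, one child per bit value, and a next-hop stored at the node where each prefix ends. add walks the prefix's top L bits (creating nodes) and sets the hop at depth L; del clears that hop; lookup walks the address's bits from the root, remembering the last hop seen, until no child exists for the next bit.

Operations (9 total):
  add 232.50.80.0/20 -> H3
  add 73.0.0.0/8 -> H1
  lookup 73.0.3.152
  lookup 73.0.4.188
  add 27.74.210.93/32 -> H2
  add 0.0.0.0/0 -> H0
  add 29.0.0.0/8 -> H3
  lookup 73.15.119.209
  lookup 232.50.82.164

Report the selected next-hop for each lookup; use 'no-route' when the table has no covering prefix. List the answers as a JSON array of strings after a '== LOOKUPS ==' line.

Apply in order:
  + 232.50.80.0/20 (H3) depth=20
  + 73.0.0.0/8 (H1) depth=8
  lookup 73.0.3.152: bits 01001001 walk d0:-→d1:-→d2:-→d3:-→d4:-→d5:-→d6:-→d7:-→d8:H1 -> H1
  lookup 73.0.4.188: bits 01001001 walk d0:-→d1:-→d2:-→d3:-→d4:-→d5:-→d6:-→d7:-→d8:H1 -> H1
  + 27.74.210.93/32 (H2) depth=32
  + 0.0.0.0/0 (H0) depth=0
  + 29.0.0.0/8 (H3) depth=8
  lookup 73.15.119.209: bits 01001001 walk d0:H0→d1:-→d2:-→d3:-→d4:-→d5:-→d6:-→d7:-→d8:H1 -> H1
  lookup 232.50.82.164: bits 11101000001100100101 walk d0:H0→d1:-→d2:-→d3:-→d4:-→d5:-→d6:-→d7:-→d8:-→d9:-→d10:-→d11:-→d12:-→d13:-→d14:-→d15:-→d16:-→d17:-→d18:-→d19:-→d20:H3 -> H3

== LOOKUPS ==
["H1","H1","H1","H3"]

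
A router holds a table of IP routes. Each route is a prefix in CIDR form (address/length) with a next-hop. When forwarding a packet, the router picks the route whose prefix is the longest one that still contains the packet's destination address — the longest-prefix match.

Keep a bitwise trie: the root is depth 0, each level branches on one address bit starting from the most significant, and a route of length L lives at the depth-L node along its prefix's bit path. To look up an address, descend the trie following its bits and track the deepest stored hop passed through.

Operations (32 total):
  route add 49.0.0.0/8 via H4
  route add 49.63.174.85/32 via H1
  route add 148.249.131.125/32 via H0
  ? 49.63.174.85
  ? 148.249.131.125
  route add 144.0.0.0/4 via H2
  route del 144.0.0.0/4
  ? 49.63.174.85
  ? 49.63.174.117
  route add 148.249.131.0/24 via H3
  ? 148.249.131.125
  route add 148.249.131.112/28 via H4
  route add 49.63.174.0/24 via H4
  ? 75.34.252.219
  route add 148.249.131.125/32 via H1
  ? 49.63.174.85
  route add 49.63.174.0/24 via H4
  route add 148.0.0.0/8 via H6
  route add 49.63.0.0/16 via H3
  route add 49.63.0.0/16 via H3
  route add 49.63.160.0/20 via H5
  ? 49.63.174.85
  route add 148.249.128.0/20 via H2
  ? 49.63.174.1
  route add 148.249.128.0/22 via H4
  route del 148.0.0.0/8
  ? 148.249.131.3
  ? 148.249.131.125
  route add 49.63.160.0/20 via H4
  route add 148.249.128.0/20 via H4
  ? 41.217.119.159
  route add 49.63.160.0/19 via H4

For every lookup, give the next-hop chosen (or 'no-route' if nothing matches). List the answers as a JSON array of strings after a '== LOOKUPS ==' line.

Process each operation:
  + 49.0.0.0/8 (H4) depth=8
  + 49.63.174.85/32 (H1) depth=32
  + 148.249.131.125/32 (H0) depth=32
  ? 49.63.174.85  path d0:-→d1:-→d2:-→d3:-→d4:-→d5:-→d6:-→d7:-→d8:H4→d9:-→d10:-→d11:-→d12:-→d13:-→d14:-→d15:-→d16:-→d17:-→d18:-→d19:-→d20:-→d21:-→d22:-→d23:-→d24:-→d25:-→d26:-→d27:-→d28:-→d29:-→d30:-→d31:-→d32:H1  best=H1
  ? 148.249.131.125  path d0:-→d1:-→d2:-→d3:-→d4:-→d5:-→d6:-→d7:-→d8:-→d9:-→d10:-→d11:-→d12:-→d13:-→d14:-→d15:-→d16:-→d17:-→d18:-→d19:-→d20:-→d21:-→d22:-→d23:-→d24:-→d25:-→d26:-→d27:-→d28:-→d29:-→d30:-→d31:-→d32:H0  best=H0
  + 144.0.0.0/4 (H2) depth=4
  del 144.0.0.0/4 (clear depth 4)
  ? 49.63.174.85  path d0:-→d1:-→d2:-→d3:-→d4:-→d5:-→d6:-→d7:-→d8:H4→d9:-→d10:-→d11:-→d12:-→d13:-→d14:-→d15:-→d16:-→d17:-→d18:-→d19:-→d20:-→d21:-→d22:-→d23:-→d24:-→d25:-→d26:-→d27:-→d28:-→d29:-→d30:-→d31:-→d32:H1  best=H1
  ? 49.63.174.117  path d0:-→d1:-→d2:-→d3:-→d4:-→d5:-→d6:-→d7:-→d8:H4→d9:-→d10:-→d11:-→d12:-→d13:-→d14:-→d15:-→d16:-→d17:-→d18:-→d19:-→d20:-→d21:-→d22:-→d23:-→d24:-→d25:-→d26:-  best=H4
  + 148.249.131.0/24 (H3) depth=24
  ? 148.249.131.125  path d0:-→d1:-→d2:-→d3:-→d4:-→d5:-→d6:-→d7:-→d8:-→d9:-→d10:-→d11:-→d12:-→d13:-→d14:-→d15:-→d16:-→d17:-→d18:-→d19:-→d20:-→d21:-→d22:-→d23:-→d24:H3→d25:-→d26:-→d27:-→d28:-→d29:-→d30:-→d31:-→d32:H0  best=H0
  + 148.249.131.112/28 (H4) depth=28
  + 49.63.174.0/24 (H4) depth=24
  ? 75.34.252.219  path d0:-→d1:-  best=no-route
  + 148.249.131.125/32 (H1) depth=32
  ? 49.63.174.85  path d0:-→d1:-→d2:-→d3:-→d4:-→d5:-→d6:-→d7:-→d8:H4→d9:-→d10:-→d11:-→d12:-→d13:-→d14:-→d15:-→d16:-→d17:-→d18:-→d19:-→d20:-→d21:-→d22:-→d23:-→d24:H4→d25:-→d26:-→d27:-→d28:-→d29:-→d30:-→d31:-→d32:H1  best=H1
  + 49.63.174.0/24 (H4) depth=24
  + 148.0.0.0/8 (H6) depth=8
  + 49.63.0.0/16 (H3) depth=16
  + 49.63.0.0/16 (H3) depth=16
  + 49.63.160.0/20 (H5) depth=20
  ? 49.63.174.85  path d0:-→d1:-→d2:-→d3:-→d4:-→d5:-→d6:-→d7:-→d8:H4→d9:-→d10:-→d11:-→d12:-→d13:-→d14:-→d15:-→d16:H3→d17:-→d18:-→d19:-→d20:H5→d21:-→d22:-→d23:-→d24:H4→d25:-→d26:-→d27:-→d28:-→d29:-→d30:-→d31:-→d32:H1  best=H1
  + 148.249.128.0/20 (H2) depth=20
  ? 49.63.174.1  path d0:-→d1:-→d2:-→d3:-→d4:-→d5:-→d6:-→d7:-→d8:H4→d9:-→d10:-→d11:-→d12:-→d13:-→d14:-→d15:-→d16:H3→d17:-→d18:-→d19:-→d20:H5→d21:-→d22:-→d23:-→d24:H4→d25:-  best=H4
  + 148.249.128.0/22 (H4) depth=22
  del 148.0.0.0/8 (clear depth 8)
  ? 148.249.131.3  path d0:-→d1:-→d2:-→d3:-→d4:-→d5:-→d6:-→d7:-→d8:-→d9:-→d10:-→d11:-→d12:-→d13:-→d14:-→d15:-→d16:-→d17:-→d18:-→d19:-→d20:H2→d21:-→d22:H4→d23:-→d24:H3→d25:-  best=H3
  ? 148.249.131.125  path d0:-→d1:-→d2:-→d3:-→d4:-→d5:-→d6:-→d7:-→d8:-→d9:-→d10:-→d11:-→d12:-→d13:-→d14:-→d15:-→d16:-→d17:-→d18:-→d19:-→d20:H2→d21:-→d22:H4→d23:-→d24:H3→d25:-→d26:-→d27:-→d28:H4→d29:-→d30:-→d31:-→d32:H1  best=H1
  + 49.63.160.0/20 (H4) depth=20
  + 148.249.128.0/20 (H4) depth=20
  ? 41.217.119.159  path d0:-→d1:-→d2:-→d3:-  best=no-route
  + 49.63.160.0/19 (H4) depth=19

== LOOKUPS ==
["H1","H0","H1","H4","H0","no-route","H1","H1","H4","H3","H1","no-route"]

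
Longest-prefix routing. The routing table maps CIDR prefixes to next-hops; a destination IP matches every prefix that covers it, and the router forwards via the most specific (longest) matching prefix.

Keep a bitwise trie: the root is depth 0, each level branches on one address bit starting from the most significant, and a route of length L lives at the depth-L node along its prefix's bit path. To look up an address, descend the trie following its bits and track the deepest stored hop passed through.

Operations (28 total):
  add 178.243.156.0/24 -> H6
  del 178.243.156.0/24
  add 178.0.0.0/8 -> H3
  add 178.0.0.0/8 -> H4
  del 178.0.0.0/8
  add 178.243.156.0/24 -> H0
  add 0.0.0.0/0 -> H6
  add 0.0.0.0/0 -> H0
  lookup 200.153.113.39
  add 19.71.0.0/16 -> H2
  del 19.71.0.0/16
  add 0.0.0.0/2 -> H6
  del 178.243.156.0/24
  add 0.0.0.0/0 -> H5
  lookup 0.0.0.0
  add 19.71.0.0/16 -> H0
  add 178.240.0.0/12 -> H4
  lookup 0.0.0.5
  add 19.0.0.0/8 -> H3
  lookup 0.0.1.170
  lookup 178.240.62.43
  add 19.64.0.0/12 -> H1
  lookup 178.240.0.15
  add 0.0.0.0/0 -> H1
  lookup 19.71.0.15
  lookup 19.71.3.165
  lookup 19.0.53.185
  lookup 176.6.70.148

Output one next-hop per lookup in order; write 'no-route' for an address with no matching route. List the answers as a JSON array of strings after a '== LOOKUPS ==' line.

Process each operation:
  + 178.243.156.0/24 (H6) depth=24
  del 178.243.156.0/24 (clear depth 24)
  + 178.0.0.0/8 (H3) depth=8
  + 178.0.0.0/8 (H4) depth=8
  del 178.0.0.0/8 (clear depth 8)
  + 178.243.156.0/24 (H0) depth=24
  + 0.0.0.0/0 (H6) depth=0
  + 0.0.0.0/0 (H0) depth=0
  Q 200.153.113.39: descend 1 ; hops seen [H0] ; pick H0
  + 19.71.0.0/16 (H2) depth=16
  del 19.71.0.0/16 (clear depth 16)
  + 0.0.0.0/2 (H6) depth=2
  del 178.243.156.0/24 (clear depth 24)
  + 0.0.0.0/0 (H5) depth=0
  Q 0.0.0.0: descend 000 ; hops seen [H5,H6] ; pick H6
  + 19.71.0.0/16 (H0) depth=16
  + 178.240.0.0/12 (H4) depth=12
  Q 0.0.0.5: descend 000 ; hops seen [H5,H6] ; pick H6
  + 19.0.0.0/8 (H3) depth=8
  Q 0.0.1.170: descend 000 ; hops seen [H5,H6] ; pick H6
  Q 178.240.62.43: descend 10110010111100 ; hops seen [H5,H4] ; pick H4
  + 19.64.0.0/12 (H1) depth=12
  Q 178.240.0.15: descend 10110010111100 ; hops seen [H5,H4] ; pick H4
  + 0.0.0.0/0 (H1) depth=0
  Q 19.71.0.15: descend 0001001101000111 ; hops seen [H1,H6,H3,H1,H0] ; pick H0
  Q 19.71.3.165: descend 0001001101000111 ; hops seen [H1,H6,H3,H1,H0] ; pick H0
  Q 19.0.53.185: descend 000100110 ; hops seen [H1,H6,H3] ; pick H3
  Q 176.6.70.148: descend 101100 ; hops seen [H1] ; pick H1

== LOOKUPS ==
["H0","H6","H6","H6","H4","H4","H0","H0","H3","H1"]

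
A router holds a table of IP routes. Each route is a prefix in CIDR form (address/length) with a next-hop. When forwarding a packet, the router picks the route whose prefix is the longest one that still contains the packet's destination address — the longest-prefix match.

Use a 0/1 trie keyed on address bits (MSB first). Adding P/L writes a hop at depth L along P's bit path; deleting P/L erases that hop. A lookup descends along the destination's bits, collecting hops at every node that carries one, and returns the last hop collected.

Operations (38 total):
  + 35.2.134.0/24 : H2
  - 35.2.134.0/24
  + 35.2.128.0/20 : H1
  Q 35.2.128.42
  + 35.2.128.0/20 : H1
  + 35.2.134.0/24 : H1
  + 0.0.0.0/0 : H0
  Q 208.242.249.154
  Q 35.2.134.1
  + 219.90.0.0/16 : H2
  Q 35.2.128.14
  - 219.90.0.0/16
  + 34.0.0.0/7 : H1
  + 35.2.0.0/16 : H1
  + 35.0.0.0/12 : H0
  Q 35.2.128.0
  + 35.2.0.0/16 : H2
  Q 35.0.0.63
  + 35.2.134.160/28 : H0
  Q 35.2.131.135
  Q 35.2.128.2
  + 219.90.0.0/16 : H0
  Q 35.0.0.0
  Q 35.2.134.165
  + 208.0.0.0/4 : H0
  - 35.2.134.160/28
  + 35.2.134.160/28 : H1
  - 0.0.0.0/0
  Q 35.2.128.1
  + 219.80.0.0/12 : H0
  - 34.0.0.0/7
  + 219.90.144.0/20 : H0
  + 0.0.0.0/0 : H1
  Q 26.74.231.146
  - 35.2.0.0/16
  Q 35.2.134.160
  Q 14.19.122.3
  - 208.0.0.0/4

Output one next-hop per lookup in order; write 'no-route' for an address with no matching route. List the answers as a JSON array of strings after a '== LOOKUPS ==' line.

Apply in order:
  add 35.2.134.0/24 -> H2 at depth 24
  - 35.2.134.0/24 clear@24
  add 35.2.128.0/20 -> H1 at depth 20
  ? 35.2.128.42  path d0:-→d1:-→d2:-→d3:-→d4:-→d5:-→d6:-→d7:-→d8:-→d9:-→d10:-→d11:-→d12:-→d13:-→d14:-→d15:-→d16:-→d17:-→d18:-→d19:-→d20:H1→d21:-  best=H1
  add 35.2.128.0/20 -> H1 at depth 20
  add 35.2.134.0/24 -> H1 at depth 24
  add 0.0.0.0/0 -> H0 at depth 0
  ? 208.242.249.154  path d0:H0  best=H0
  ? 35.2.134.1  path d0:H0→d1:-→d2:-→d3:-→d4:-→d5:-→d6:-→d7:-→d8:-→d9:-→d10:-→d11:-→d12:-→d13:-→d14:-→d15:-→d16:-→d17:-→d18:-→d19:-→d20:H1→d21:-→d22:-→d23:-→d24:H1  best=H1
  add 219.90.0.0/16 -> H2 at depth 16
  ? 35.2.128.14  path d0:H0→d1:-→d2:-→d3:-→d4:-→d5:-→d6:-→d7:-→d8:-→d9:-→d10:-→d11:-→d12:-→d13:-→d14:-→d15:-→d16:-→d17:-→d18:-→d19:-→d20:H1→d21:-  best=H1
  - 219.90.0.0/16 clear@16
  add 34.0.0.0/7 -> H1 at depth 7
  add 35.2.0.0/16 -> H1 at depth 16
  add 35.0.0.0/12 -> H0 at depth 12
  ? 35.2.128.0  path d0:H0→d1:-→d2:-→d3:-→d4:-→d5:-→d6:-→d7:H1→d8:-→d9:-→d10:-→d11:-→d12:H0→d13:-→d14:-→d15:-→d16:H1→d17:-→d18:-→d19:-→d20:H1→d21:-  best=H1
  add 35.2.0.0/16 -> H2 at depth 16
  ? 35.0.0.63  path d0:H0→d1:-→d2:-→d3:-→d4:-→d5:-→d6:-→d7:H1→d8:-→d9:-→d10:-→d11:-→d12:H0→d13:-→d14:-  best=H0
  add 35.2.134.160/28 -> H0 at depth 28
  ? 35.2.131.135  path d0:H0→d1:-→d2:-→d3:-→d4:-→d5:-→d6:-→d7:H1→d8:-→d9:-→d10:-→d11:-→d12:H0→d13:-→d14:-→d15:-→d16:H2→d17:-→d18:-→d19:-→d20:H1→d21:-  best=H1
  ? 35.2.128.2  path d0:H0→d1:-→d2:-→d3:-→d4:-→d5:-→d6:-→d7:H1→d8:-→d9:-→d10:-→d11:-→d12:H0→d13:-→d14:-→d15:-→d16:H2→d17:-→d18:-→d19:-→d20:H1→d21:-  best=H1
  add 219.90.0.0/16 -> H0 at depth 16
  ? 35.0.0.0  path d0:H0→d1:-→d2:-→d3:-→d4:-→d5:-→d6:-→d7:H1→d8:-→d9:-→d10:-→d11:-→d12:H0→d13:-→d14:-  best=H0
  ? 35.2.134.165  path d0:H0→d1:-→d2:-→d3:-→d4:-→d5:-→d6:-→d7:H1→d8:-→d9:-→d10:-→d11:-→d12:H0→d13:-→d14:-→d15:-→d16:H2→d17:-→d18:-→d19:-→d20:H1→d21:-→d22:-→d23:-→d24:H1→d25:-→d26:-→d27:-→d28:H0  best=H0
  add 208.0.0.0/4 -> H0 at depth 4
  - 35.2.134.160/28 clear@28
  add 35.2.134.160/28 -> H1 at depth 28
  - 0.0.0.0/0 clear@0
  ? 35.2.128.1  path d0:-→d1:-→d2:-→d3:-→d4:-→d5:-→d6:-→d7:H1→d8:-→d9:-→d10:-→d11:-→d12:H0→d13:-→d14:-→d15:-→d16:H2→d17:-→d18:-→d19:-→d20:H1→d21:-  best=H1
  add 219.80.0.0/12 -> H0 at depth 12
  - 34.0.0.0/7 clear@7
  add 219.90.144.0/20 -> H0 at depth 20
  add 0.0.0.0/0 -> H1 at depth 0
  ? 26.74.231.146  path d0:H1→d1:-→d2:-  best=H1
  - 35.2.0.0/16 clear@16
  ? 35.2.134.160  path d0:H1→d1:-→d2:-→d3:-→d4:-→d5:-→d6:-→d7:-→d8:-→d9:-→d10:-→d11:-→d12:H0→d13:-→d14:-→d15:-→d16:-→d17:-→d18:-→d19:-→d20:H1→d21:-→d22:-→d23:-→d24:H1→d25:-→d26:-→d27:-→d28:H1  best=H1
  ? 14.19.122.3  path d0:H1→d1:-→d2:-  best=H1
  - 208.0.0.0/4 clear@4

== LOOKUPS ==
["H1","H0","H1","H1","H1","H0","H1","H1","H0","H0","H1","H1","H1","H1"]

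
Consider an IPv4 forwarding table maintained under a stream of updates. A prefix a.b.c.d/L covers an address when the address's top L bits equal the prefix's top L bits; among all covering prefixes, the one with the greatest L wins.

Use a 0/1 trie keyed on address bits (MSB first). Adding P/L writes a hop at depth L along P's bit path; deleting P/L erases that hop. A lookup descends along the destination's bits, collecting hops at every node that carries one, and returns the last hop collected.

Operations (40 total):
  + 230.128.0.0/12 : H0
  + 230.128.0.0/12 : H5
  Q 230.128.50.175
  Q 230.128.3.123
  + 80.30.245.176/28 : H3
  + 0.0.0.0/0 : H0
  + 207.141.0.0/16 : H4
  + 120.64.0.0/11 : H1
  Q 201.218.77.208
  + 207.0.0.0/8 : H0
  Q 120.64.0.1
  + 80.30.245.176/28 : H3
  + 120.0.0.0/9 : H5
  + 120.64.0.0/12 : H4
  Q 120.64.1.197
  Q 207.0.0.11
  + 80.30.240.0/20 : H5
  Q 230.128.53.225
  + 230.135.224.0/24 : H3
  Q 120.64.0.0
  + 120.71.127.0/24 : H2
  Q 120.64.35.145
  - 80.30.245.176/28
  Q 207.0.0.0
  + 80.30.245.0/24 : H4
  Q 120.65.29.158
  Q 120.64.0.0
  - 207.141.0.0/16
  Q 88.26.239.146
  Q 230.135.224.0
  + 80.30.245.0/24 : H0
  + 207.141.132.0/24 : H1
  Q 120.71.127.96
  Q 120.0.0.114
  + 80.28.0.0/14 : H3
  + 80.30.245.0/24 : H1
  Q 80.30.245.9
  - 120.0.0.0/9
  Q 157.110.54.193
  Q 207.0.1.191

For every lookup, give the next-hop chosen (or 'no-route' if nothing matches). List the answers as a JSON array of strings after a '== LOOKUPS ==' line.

Apply in order:
  + 230.128.0.0/12 (H0) depth=12
  + 230.128.0.0/12 (H5) depth=12
  ? 230.128.50.175  path d0:-→d1:-→d2:-→d3:-→d4:-→d5:-→d6:-→d7:-→d8:-→d9:-→d10:-→d11:-→d12:H5  best=H5
  ? 230.128.3.123  path d0:-→d1:-→d2:-→d3:-→d4:-→d5:-→d6:-→d7:-→d8:-→d9:-→d10:-→d11:-→d12:H5  best=H5
  + 80.30.245.176/28 (H3) depth=28
  + 0.0.0.0/0 (H0) depth=0
  + 207.141.0.0/16 (H4) depth=16
  + 120.64.0.0/11 (H1) depth=11
  ? 201.218.77.208  path d0:H0→d1:-→d2:-→d3:-→d4:-→d5:-  best=H0
  + 207.0.0.0/8 (H0) depth=8
  ? 120.64.0.1  path d0:H0→d1:-→d2:-→d3:-→d4:-→d5:-→d6:-→d7:-→d8:-→d9:-→d10:-→d11:H1  best=H1
  + 80.30.245.176/28 (H3) depth=28
  + 120.0.0.0/9 (H5) depth=9
  + 120.64.0.0/12 (H4) depth=12
  ? 120.64.1.197  path d0:H0→d1:-→d2:-→d3:-→d4:-→d5:-→d6:-→d7:-→d8:-→d9:H5→d10:-→d11:H1→d12:H4  best=H4
  ? 207.0.0.11  path d0:H0→d1:-→d2:-→d3:-→d4:-→d5:-→d6:-→d7:-→d8:H0  best=H0
  + 80.30.240.0/20 (H5) depth=20
  ? 230.128.53.225  path d0:H0→d1:-→d2:-→d3:-→d4:-→d5:-→d6:-→d7:-→d8:-→d9:-→d10:-→d11:-→d12:H5  best=H5
  + 230.135.224.0/24 (H3) depth=24
  ? 120.64.0.0  path d0:H0→d1:-→d2:-→d3:-→d4:-→d5:-→d6:-→d7:-→d8:-→d9:H5→d10:-→d11:H1→d12:H4  best=H4
  + 120.71.127.0/24 (H2) depth=24
  ? 120.64.35.145  path d0:H0→d1:-→d2:-→d3:-→d4:-→d5:-→d6:-→d7:-→d8:-→d9:H5→d10:-→d11:H1→d12:H4→d13:-  best=H4
  - 80.30.245.176/28 clear@28
  ? 207.0.0.0  path d0:H0→d1:-→d2:-→d3:-→d4:-→d5:-→d6:-→d7:-→d8:H0  best=H0
  + 80.30.245.0/24 (H4) depth=24
  ? 120.65.29.158  path d0:H0→d1:-→d2:-→d3:-→d4:-→d5:-→d6:-→d7:-→d8:-→d9:H5→d10:-→d11:H1→d12:H4→d13:-  best=H4
  ? 120.64.0.0  path d0:H0→d1:-→d2:-→d3:-→d4:-→d5:-→d6:-→d7:-→d8:-→d9:H5→d10:-→d11:H1→d12:H4→d13:-  best=H4
  - 207.141.0.0/16 clear@16
  ? 88.26.239.146  path d0:H0→d1:-→d2:-→d3:-→d4:-  best=H0
  ? 230.135.224.0  path d0:H0→d1:-→d2:-→d3:-→d4:-→d5:-→d6:-→d7:-→d8:-→d9:-→d10:-→d11:-→d12:H5→d13:-→d14:-→d15:-→d16:-→d17:-→d18:-→d19:-→d20:-→d21:-→d22:-→d23:-→d24:H3  best=H3
  + 80.30.245.0/24 (H0) depth=24
  + 207.141.132.0/24 (H1) depth=24
  ? 120.71.127.96  path d0:H0→d1:-→d2:-→d3:-→d4:-→d5:-→d6:-→d7:-→d8:-→d9:H5→d10:-→d11:H1→d12:H4→d13:-→d14:-→d15:-→d16:-→d17:-→d18:-→d19:-→d20:-→d21:-→d22:-→d23:-→d24:H2  best=H2
  ? 120.0.0.114  path d0:H0→d1:-→d2:-→d3:-→d4:-→d5:-→d6:-→d7:-→d8:-→d9:H5  best=H5
  + 80.28.0.0/14 (H3) depth=14
  + 80.30.245.0/24 (H1) depth=24
  ? 80.30.245.9  path d0:H0→d1:-→d2:-→d3:-→d4:-→d5:-→d6:-→d7:-→d8:-→d9:-→d10:-→d11:-→d12:-→d13:-→d14:H3→d15:-→d16:-→d17:-→d18:-→d19:-→d20:H5→d21:-→d22:-→d23:-→d24:H1  best=H1
  - 120.0.0.0/9 clear@9
  ? 157.110.54.193  path d0:H0→d1:-  best=H0
  ? 207.0.1.191  path d0:H0→d1:-→d2:-→d3:-→d4:-→d5:-→d6:-→d7:-→d8:H0  best=H0

== LOOKUPS ==
["H5","H5","H0","H1","H4","H0","H5","H4","H4","H0","H4","H4","H0","H3","H2","H5","H1","H0","H0"]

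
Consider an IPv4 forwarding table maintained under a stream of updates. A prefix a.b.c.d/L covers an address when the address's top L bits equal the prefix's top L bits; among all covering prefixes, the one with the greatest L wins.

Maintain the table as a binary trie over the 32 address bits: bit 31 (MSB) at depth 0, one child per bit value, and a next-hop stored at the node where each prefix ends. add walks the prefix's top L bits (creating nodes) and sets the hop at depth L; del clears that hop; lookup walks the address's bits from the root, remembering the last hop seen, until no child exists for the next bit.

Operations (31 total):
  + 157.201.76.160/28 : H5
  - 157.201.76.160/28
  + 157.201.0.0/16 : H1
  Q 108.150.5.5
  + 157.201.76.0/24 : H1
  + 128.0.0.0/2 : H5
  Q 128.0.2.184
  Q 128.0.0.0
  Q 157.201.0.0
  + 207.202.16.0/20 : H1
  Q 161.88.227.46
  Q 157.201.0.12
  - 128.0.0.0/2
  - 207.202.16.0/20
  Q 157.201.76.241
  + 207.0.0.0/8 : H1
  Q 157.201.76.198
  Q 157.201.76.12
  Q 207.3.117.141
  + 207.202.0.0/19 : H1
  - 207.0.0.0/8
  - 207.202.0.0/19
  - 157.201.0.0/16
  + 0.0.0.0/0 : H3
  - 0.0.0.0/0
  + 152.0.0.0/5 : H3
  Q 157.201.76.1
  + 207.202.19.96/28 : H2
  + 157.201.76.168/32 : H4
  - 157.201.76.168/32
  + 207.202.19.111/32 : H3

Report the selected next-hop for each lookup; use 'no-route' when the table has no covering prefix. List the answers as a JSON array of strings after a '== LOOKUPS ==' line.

Trace:
  + 157.201.76.160/28 (H5) depth=28
  del 157.201.76.160/28 (clear depth 28)
  + 157.201.0.0/16 (H1) depth=16
  Q 108.150.5.5: descend ε ; hops seen [∅] ; pick no-route
  + 157.201.76.0/24 (H1) depth=24
  + 128.0.0.0/2 (H5) depth=2
  Q 128.0.2.184: descend 100 ; hops seen [H5] ; pick H5
  Q 128.0.0.0: descend 100 ; hops seen [H5] ; pick H5
  Q 157.201.0.0: descend 10011101110010010 ; hops seen [H5,H1] ; pick H1
  + 207.202.16.0/20 (H1) depth=20
  Q 161.88.227.46: descend 10 ; hops seen [H5] ; pick H5
  Q 157.201.0.12: descend 10011101110010010 ; hops seen [H5,H1] ; pick H1
  del 128.0.0.0/2 (clear depth 2)
  del 207.202.16.0/20 (clear depth 20)
  Q 157.201.76.241: descend 1001110111001001010011001 ; hops seen [H1,H1] ; pick H1
  + 207.0.0.0/8 (H1) depth=8
  Q 157.201.76.198: descend 1001110111001001010011001 ; hops seen [H1,H1] ; pick H1
  Q 157.201.76.12: descend 100111011100100101001100 ; hops seen [H1,H1] ; pick H1
  Q 207.3.117.141: descend 11001111 ; hops seen [H1] ; pick H1
  + 207.202.0.0/19 (H1) depth=19
  del 207.0.0.0/8 (clear depth 8)
  del 207.202.0.0/19 (clear depth 19)
  del 157.201.0.0/16 (clear depth 16)
  + 0.0.0.0/0 (H3) depth=0
  del 0.0.0.0/0 (clear depth 0)
  + 152.0.0.0/5 (H3) depth=5
  Q 157.201.76.1: descend 100111011100100101001100 ; hops seen [H3,H1] ; pick H1
  + 207.202.19.96/28 (H2) depth=28
  + 157.201.76.168/32 (H4) depth=32
  del 157.201.76.168/32 (clear depth 32)
  + 207.202.19.111/32 (H3) depth=32

== LOOKUPS ==
["no-route","H5","H5","H1","H5","H1","H1","H1","H1","H1","H1"]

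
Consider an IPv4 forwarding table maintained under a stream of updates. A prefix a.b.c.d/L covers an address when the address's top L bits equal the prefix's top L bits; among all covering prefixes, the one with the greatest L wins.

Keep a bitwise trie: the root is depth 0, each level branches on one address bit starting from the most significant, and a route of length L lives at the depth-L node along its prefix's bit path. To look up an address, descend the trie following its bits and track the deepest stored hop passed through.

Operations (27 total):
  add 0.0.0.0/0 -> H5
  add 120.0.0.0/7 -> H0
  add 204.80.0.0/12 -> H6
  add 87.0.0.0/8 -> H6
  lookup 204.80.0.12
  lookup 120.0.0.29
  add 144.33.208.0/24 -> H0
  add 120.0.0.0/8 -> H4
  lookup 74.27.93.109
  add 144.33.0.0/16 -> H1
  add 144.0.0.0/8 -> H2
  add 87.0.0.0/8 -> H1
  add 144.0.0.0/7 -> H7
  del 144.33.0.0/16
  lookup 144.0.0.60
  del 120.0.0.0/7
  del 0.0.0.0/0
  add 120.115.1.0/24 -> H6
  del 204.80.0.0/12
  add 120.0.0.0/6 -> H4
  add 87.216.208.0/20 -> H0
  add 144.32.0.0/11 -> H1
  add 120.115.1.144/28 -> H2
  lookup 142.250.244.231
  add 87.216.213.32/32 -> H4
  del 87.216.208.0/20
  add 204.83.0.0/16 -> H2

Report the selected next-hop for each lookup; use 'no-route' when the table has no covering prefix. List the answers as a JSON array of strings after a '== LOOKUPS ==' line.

Trace:
  add 0.0.0.0/0 -> H5 at depth 0
  add 120.0.0.0/7 -> H0 at depth 7
  add 204.80.0.0/12 -> H6 at depth 12
  add 87.0.0.0/8 -> H6 at depth 8
  lookup 204.80.0.12: bits 110011000101 walk d0:H5→d1:-→d2:-→d3:-→d4:-→d5:-→d6:-→d7:-→d8:-→d9:-→d10:-→d11:-→d12:H6 -> H6
  lookup 120.0.0.29: bits 0111100 walk d0:H5→d1:-→d2:-→d3:-→d4:-→d5:-→d6:-→d7:H0 -> H0
  add 144.33.208.0/24 -> H0 at depth 24
  add 120.0.0.0/8 -> H4 at depth 8
  lookup 74.27.93.109: bits 010 walk d0:H5→d1:-→d2:-→d3:- -> H5
  add 144.33.0.0/16 -> H1 at depth 16
  add 144.0.0.0/8 -> H2 at depth 8
  add 87.0.0.0/8 -> H1 at depth 8
  add 144.0.0.0/7 -> H7 at depth 7
  - 144.33.0.0/16 clear@16
  lookup 144.0.0.60: bits 1001000000 walk d0:H5→d1:-→d2:-→d3:-→d4:-→d5:-→d6:-→d7:H7→d8:H2→d9:-→d10:- -> H2
  - 120.0.0.0/7 clear@7
  - 0.0.0.0/0 clear@0
  add 120.115.1.0/24 -> H6 at depth 24
  - 204.80.0.0/12 clear@12
  add 120.0.0.0/6 -> H4 at depth 6
  add 87.216.208.0/20 -> H0 at depth 20
  add 144.32.0.0/11 -> H1 at depth 11
  add 120.115.1.144/28 -> H2 at depth 28
  lookup 142.250.244.231: bits 100 walk d0:-→d1:-→d2:-→d3:- -> no-route
  add 87.216.213.32/32 -> H4 at depth 32
  - 87.216.208.0/20 clear@20
  add 204.83.0.0/16 -> H2 at depth 16

== LOOKUPS ==
["H6","H0","H5","H2","no-route"]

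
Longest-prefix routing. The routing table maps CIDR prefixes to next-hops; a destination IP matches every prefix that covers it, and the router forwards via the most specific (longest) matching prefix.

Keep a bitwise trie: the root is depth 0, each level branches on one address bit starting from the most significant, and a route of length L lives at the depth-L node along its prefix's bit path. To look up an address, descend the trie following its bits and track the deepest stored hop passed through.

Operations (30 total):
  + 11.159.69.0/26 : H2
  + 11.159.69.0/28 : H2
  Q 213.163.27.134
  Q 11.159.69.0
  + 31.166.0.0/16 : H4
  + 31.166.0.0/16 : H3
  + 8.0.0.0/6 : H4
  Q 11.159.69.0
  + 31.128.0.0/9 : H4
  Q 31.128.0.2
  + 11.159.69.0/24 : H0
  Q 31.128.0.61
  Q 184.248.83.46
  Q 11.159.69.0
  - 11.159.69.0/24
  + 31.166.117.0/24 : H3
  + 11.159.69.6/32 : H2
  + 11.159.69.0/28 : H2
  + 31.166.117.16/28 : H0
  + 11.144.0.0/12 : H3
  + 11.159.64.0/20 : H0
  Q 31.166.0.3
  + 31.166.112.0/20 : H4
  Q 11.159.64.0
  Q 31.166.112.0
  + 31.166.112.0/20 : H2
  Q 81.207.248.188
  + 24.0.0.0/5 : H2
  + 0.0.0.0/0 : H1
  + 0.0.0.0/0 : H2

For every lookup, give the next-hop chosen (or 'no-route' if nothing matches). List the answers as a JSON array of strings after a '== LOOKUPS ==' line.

Trace:
  + 11.159.69.0/26 (H2) depth=26
  + 11.159.69.0/28 (H2) depth=28
  lookup 213.163.27.134: bits ε walk d0:- -> no-route
  lookup 11.159.69.0: bits 0000101110011111010001010000 walk d0:-→d1:-→d2:-→d3:-→d4:-→d5:-→d6:-→d7:-→d8:-→d9:-→d10:-→d11:-→d12:-→d13:-→d14:-→d15:-→d16:-→d17:-→d18:-→d19:-→d20:-→d21:-→d22:-→d23:-→d24:-→d25:-→d26:H2→d27:-→d28:H2 -> H2
  + 31.166.0.0/16 (H4) depth=16
  + 31.166.0.0/16 (H3) depth=16
  + 8.0.0.0/6 (H4) depth=6
  lookup 11.159.69.0: bits 0000101110011111010001010000 walk d0:-→d1:-→d2:-→d3:-→d4:-→d5:-→d6:H4→d7:-→d8:-→d9:-→d10:-→d11:-→d12:-→d13:-→d14:-→d15:-→d16:-→d17:-→d18:-→d19:-→d20:-→d21:-→d22:-→d23:-→d24:-→d25:-→d26:H2→d27:-→d28:H2 -> H2
  + 31.128.0.0/9 (H4) depth=9
  lookup 31.128.0.2: bits 0001111110 walk d0:-→d1:-→d2:-→d3:-→d4:-→d5:-→d6:-→d7:-→d8:-→d9:H4→d10:- -> H4
  + 11.159.69.0/24 (H0) depth=24
  lookup 31.128.0.61: bits 0001111110 walk d0:-→d1:-→d2:-→d3:-→d4:-→d5:-→d6:-→d7:-→d8:-→d9:H4→d10:- -> H4
  lookup 184.248.83.46: bits ε walk d0:- -> no-route
  lookup 11.159.69.0: bits 0000101110011111010001010000 walk d0:-→d1:-→d2:-→d3:-→d4:-→d5:-→d6:H4→d7:-→d8:-→d9:-→d10:-→d11:-→d12:-→d13:-→d14:-→d15:-→d16:-→d17:-→d18:-→d19:-→d20:-→d21:-→d22:-→d23:-→d24:H0→d25:-→d26:H2→d27:-→d28:H2 -> H2
  del 11.159.69.0/24 (clear depth 24)
  + 31.166.117.0/24 (H3) depth=24
  + 11.159.69.6/32 (H2) depth=32
  + 11.159.69.0/28 (H2) depth=28
  + 31.166.117.16/28 (H0) depth=28
  + 11.144.0.0/12 (H3) depth=12
  + 11.159.64.0/20 (H0) depth=20
  lookup 31.166.0.3: bits 00011111101001100 walk d0:-→d1:-→d2:-→d3:-→d4:-→d5:-→d6:-→d7:-→d8:-→d9:H4→d10:-→d11:-→d12:-→d13:-→d14:-→d15:-→d16:H3→d17:- -> H3
  + 31.166.112.0/20 (H4) depth=20
  lookup 11.159.64.0: bits 000010111001111101000 walk d0:-→d1:-→d2:-→d3:-→d4:-→d5:-→d6:H4→d7:-→d8:-→d9:-→d10:-→d11:-→d12:H3→d13:-→d14:-→d15:-→d16:-→d17:-→d18:-→d19:-→d20:H0→d21:- -> H0
  lookup 31.166.112.0: bits 000111111010011001110 walk d0:-→d1:-→d2:-→d3:-→d4:-→d5:-→d6:-→d7:-→d8:-→d9:H4→d10:-→d11:-→d12:-→d13:-→d14:-→d15:-→d16:H3→d17:-→d18:-→d19:-→d20:H4→d21:- -> H4
  + 31.166.112.0/20 (H2) depth=20
  lookup 81.207.248.188: bits 0 walk d0:-→d1:- -> no-route
  + 24.0.0.0/5 (H2) depth=5
  + 0.0.0.0/0 (H1) depth=0
  + 0.0.0.0/0 (H2) depth=0

== LOOKUPS ==
["no-route","H2","H2","H4","H4","no-route","H2","H3","H0","H4","no-route"]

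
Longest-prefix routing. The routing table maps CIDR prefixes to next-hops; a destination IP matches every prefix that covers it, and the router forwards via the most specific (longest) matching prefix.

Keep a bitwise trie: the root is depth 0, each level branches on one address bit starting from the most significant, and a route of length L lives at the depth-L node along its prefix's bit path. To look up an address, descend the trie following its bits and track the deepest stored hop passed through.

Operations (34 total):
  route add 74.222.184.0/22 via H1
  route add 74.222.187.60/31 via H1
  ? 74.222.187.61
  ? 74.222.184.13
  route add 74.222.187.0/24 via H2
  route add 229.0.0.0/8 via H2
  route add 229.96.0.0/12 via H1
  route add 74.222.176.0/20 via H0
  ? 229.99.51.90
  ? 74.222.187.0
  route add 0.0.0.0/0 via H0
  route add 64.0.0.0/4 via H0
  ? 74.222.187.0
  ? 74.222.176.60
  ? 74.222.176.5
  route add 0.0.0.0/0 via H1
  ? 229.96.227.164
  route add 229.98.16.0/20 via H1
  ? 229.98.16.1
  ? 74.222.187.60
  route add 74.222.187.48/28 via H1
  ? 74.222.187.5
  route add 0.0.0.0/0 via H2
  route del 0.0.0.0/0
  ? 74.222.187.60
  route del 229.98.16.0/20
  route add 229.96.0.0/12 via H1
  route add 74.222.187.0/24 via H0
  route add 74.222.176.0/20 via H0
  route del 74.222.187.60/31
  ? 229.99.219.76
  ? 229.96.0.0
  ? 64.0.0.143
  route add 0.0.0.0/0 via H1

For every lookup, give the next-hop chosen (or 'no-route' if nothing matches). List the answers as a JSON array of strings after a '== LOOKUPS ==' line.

Apply in order:
  + 74.222.184.0/22 (H1) depth=22
  + 74.222.187.60/31 (H1) depth=31
  lookup 74.222.187.61: bits 0100101011011110101110110011110 walk d0:-→d1:-→d2:-→d3:-→d4:-→d5:-→d6:-→d7:-→d8:-→d9:-→d10:-→d11:-→d12:-→d13:-→d14:-→d15:-→d16:-→d17:-→d18:-→d19:-→d20:-→d21:-→d22:H1→d23:-→d24:-→d25:-→d26:-→d27:-→d28:-→d29:-→d30:-→d31:H1 -> H1
  lookup 74.222.184.13: bits 0100101011011110101110 walk d0:-→d1:-→d2:-→d3:-→d4:-→d5:-→d6:-→d7:-→d8:-→d9:-→d10:-→d11:-→d12:-→d13:-→d14:-→d15:-→d16:-→d17:-→d18:-→d19:-→d20:-→d21:-→d22:H1 -> H1
  + 74.222.187.0/24 (H2) depth=24
  + 229.0.0.0/8 (H2) depth=8
  + 229.96.0.0/12 (H1) depth=12
  + 74.222.176.0/20 (H0) depth=20
  lookup 229.99.51.90: bits 111001010110 walk d0:-→d1:-→d2:-→d3:-→d4:-→d5:-→d6:-→d7:-→d8:H2→d9:-→d10:-→d11:-→d12:H1 -> H1
  lookup 74.222.187.0: bits 01001010110111101011101100 walk d0:-→d1:-→d2:-→d3:-→d4:-→d5:-→d6:-→d7:-→d8:-→d9:-→d10:-→d11:-→d12:-→d13:-→d14:-→d15:-→d16:-→d17:-→d18:-→d19:-→d20:H0→d21:-→d22:H1→d23:-→d24:H2→d25:-→d26:- -> H2
  + 0.0.0.0/0 (H0) depth=0
  + 64.0.0.0/4 (H0) depth=4
  lookup 74.222.187.0: bits 01001010110111101011101100 walk d0:H0→d1:-→d2:-→d3:-→d4:H0→d5:-→d6:-→d7:-→d8:-→d9:-→d10:-→d11:-→d12:-→d13:-→d14:-→d15:-→d16:-→d17:-→d18:-→d19:-→d20:H0→d21:-→d22:H1→d23:-→d24:H2→d25:-→d26:- -> H2
  lookup 74.222.176.60: bits 01001010110111101011 walk d0:H0→d1:-→d2:-→d3:-→d4:H0→d5:-→d6:-→d7:-→d8:-→d9:-→d10:-→d11:-→d12:-→d13:-→d14:-→d15:-→d16:-→d17:-→d18:-→d19:-→d20:H0 -> H0
  lookup 74.222.176.5: bits 01001010110111101011 walk d0:H0→d1:-→d2:-→d3:-→d4:H0→d5:-→d6:-→d7:-→d8:-→d9:-→d10:-→d11:-→d12:-→d13:-→d14:-→d15:-→d16:-→d17:-→d18:-→d19:-→d20:H0 -> H0
  + 0.0.0.0/0 (H1) depth=0
  lookup 229.96.227.164: bits 111001010110 walk d0:H1→d1:-→d2:-→d3:-→d4:-→d5:-→d6:-→d7:-→d8:H2→d9:-→d10:-→d11:-→d12:H1 -> H1
  + 229.98.16.0/20 (H1) depth=20
  lookup 229.98.16.1: bits 11100101011000100001 walk d0:H1→d1:-→d2:-→d3:-→d4:-→d5:-→d6:-→d7:-→d8:H2→d9:-→d10:-→d11:-→d12:H1→d13:-→d14:-→d15:-→d16:-→d17:-→d18:-→d19:-→d20:H1 -> H1
  lookup 74.222.187.60: bits 0100101011011110101110110011110 walk d0:H1→d1:-→d2:-→d3:-→d4:H0→d5:-→d6:-→d7:-→d8:-→d9:-→d10:-→d11:-→d12:-→d13:-→d14:-→d15:-→d16:-→d17:-→d18:-→d19:-→d20:H0→d21:-→d22:H1→d23:-→d24:H2→d25:-→d26:-→d27:-→d28:-→d29:-→d30:-→d31:H1 -> H1
  + 74.222.187.48/28 (H1) depth=28
  lookup 74.222.187.5: bits 01001010110111101011101100 walk d0:H1→d1:-→d2:-→d3:-→d4:H0→d5:-→d6:-→d7:-→d8:-→d9:-→d10:-→d11:-→d12:-→d13:-→d14:-→d15:-→d16:-→d17:-→d18:-→d19:-→d20:H0→d21:-→d22:H1→d23:-→d24:H2→d25:-→d26:- -> H2
  + 0.0.0.0/0 (H2) depth=0
  - 0.0.0.0/0 clear@0
  lookup 74.222.187.60: bits 0100101011011110101110110011110 walk d0:-→d1:-→d2:-→d3:-→d4:H0→d5:-→d6:-→d7:-→d8:-→d9:-→d10:-→d11:-→d12:-→d13:-→d14:-→d15:-→d16:-→d17:-→d18:-→d19:-→d20:H0→d21:-→d22:H1→d23:-→d24:H2→d25:-→d26:-→d27:-→d28:H1→d29:-→d30:-→d31:H1 -> H1
  - 229.98.16.0/20 clear@20
  + 229.96.0.0/12 (H1) depth=12
  + 74.222.187.0/24 (H0) depth=24
  + 74.222.176.0/20 (H0) depth=20
  - 74.222.187.60/31 clear@31
  lookup 229.99.219.76: bits 111001010110001 walk d0:-→d1:-→d2:-→d3:-→d4:-→d5:-→d6:-→d7:-→d8:H2→d9:-→d10:-→d11:-→d12:H1→d13:-→d14:-→d15:- -> H1
  lookup 229.96.0.0: bits 11100101011000 walk d0:-→d1:-→d2:-→d3:-→d4:-→d5:-→d6:-→d7:-→d8:H2→d9:-→d10:-→d11:-→d12:H1→d13:-→d14:- -> H1
  lookup 64.0.0.143: bits 0100 walk d0:-→d1:-→d2:-→d3:-→d4:H0 -> H0
  + 0.0.0.0/0 (H1) depth=0

== LOOKUPS ==
["H1","H1","H1","H2","H2","H0","H0","H1","H1","H1","H2","H1","H1","H1","H0"]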